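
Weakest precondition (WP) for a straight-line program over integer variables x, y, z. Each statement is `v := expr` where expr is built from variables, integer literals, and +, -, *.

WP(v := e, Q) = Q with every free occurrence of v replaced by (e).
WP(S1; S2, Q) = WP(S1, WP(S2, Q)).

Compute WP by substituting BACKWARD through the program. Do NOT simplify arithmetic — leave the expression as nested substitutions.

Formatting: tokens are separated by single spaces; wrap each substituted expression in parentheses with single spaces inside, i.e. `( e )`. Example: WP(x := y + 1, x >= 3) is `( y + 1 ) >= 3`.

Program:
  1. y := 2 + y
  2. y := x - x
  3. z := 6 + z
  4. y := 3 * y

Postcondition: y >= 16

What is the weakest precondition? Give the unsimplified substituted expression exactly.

Answer: ( 3 * ( x - x ) ) >= 16

Derivation:
post: y >= 16
stmt 4: y := 3 * y  -- replace 1 occurrence(s) of y with (3 * y)
  => ( 3 * y ) >= 16
stmt 3: z := 6 + z  -- replace 0 occurrence(s) of z with (6 + z)
  => ( 3 * y ) >= 16
stmt 2: y := x - x  -- replace 1 occurrence(s) of y with (x - x)
  => ( 3 * ( x - x ) ) >= 16
stmt 1: y := 2 + y  -- replace 0 occurrence(s) of y with (2 + y)
  => ( 3 * ( x - x ) ) >= 16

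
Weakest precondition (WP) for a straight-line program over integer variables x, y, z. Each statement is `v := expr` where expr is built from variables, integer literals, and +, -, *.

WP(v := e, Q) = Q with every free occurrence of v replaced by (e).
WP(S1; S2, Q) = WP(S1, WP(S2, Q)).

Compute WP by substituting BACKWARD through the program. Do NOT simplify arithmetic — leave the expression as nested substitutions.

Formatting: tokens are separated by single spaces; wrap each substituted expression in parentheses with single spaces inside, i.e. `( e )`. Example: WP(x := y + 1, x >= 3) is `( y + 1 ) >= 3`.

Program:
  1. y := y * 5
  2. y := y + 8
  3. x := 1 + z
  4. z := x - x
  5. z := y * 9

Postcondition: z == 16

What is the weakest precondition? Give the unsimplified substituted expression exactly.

post: z == 16
stmt 5: z := y * 9  -- replace 1 occurrence(s) of z with (y * 9)
  => ( y * 9 ) == 16
stmt 4: z := x - x  -- replace 0 occurrence(s) of z with (x - x)
  => ( y * 9 ) == 16
stmt 3: x := 1 + z  -- replace 0 occurrence(s) of x with (1 + z)
  => ( y * 9 ) == 16
stmt 2: y := y + 8  -- replace 1 occurrence(s) of y with (y + 8)
  => ( ( y + 8 ) * 9 ) == 16
stmt 1: y := y * 5  -- replace 1 occurrence(s) of y with (y * 5)
  => ( ( ( y * 5 ) + 8 ) * 9 ) == 16

Answer: ( ( ( y * 5 ) + 8 ) * 9 ) == 16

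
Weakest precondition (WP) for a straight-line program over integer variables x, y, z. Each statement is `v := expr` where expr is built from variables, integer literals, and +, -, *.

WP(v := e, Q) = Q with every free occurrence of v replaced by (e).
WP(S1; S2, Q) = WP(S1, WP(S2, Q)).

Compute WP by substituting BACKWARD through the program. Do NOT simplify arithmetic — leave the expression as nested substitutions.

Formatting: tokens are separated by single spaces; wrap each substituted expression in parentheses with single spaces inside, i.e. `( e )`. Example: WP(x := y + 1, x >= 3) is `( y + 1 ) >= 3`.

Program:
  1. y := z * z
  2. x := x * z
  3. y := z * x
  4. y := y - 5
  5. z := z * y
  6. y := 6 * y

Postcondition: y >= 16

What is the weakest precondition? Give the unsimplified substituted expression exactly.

Answer: ( 6 * ( ( z * ( x * z ) ) - 5 ) ) >= 16

Derivation:
post: y >= 16
stmt 6: y := 6 * y  -- replace 1 occurrence(s) of y with (6 * y)
  => ( 6 * y ) >= 16
stmt 5: z := z * y  -- replace 0 occurrence(s) of z with (z * y)
  => ( 6 * y ) >= 16
stmt 4: y := y - 5  -- replace 1 occurrence(s) of y with (y - 5)
  => ( 6 * ( y - 5 ) ) >= 16
stmt 3: y := z * x  -- replace 1 occurrence(s) of y with (z * x)
  => ( 6 * ( ( z * x ) - 5 ) ) >= 16
stmt 2: x := x * z  -- replace 1 occurrence(s) of x with (x * z)
  => ( 6 * ( ( z * ( x * z ) ) - 5 ) ) >= 16
stmt 1: y := z * z  -- replace 0 occurrence(s) of y with (z * z)
  => ( 6 * ( ( z * ( x * z ) ) - 5 ) ) >= 16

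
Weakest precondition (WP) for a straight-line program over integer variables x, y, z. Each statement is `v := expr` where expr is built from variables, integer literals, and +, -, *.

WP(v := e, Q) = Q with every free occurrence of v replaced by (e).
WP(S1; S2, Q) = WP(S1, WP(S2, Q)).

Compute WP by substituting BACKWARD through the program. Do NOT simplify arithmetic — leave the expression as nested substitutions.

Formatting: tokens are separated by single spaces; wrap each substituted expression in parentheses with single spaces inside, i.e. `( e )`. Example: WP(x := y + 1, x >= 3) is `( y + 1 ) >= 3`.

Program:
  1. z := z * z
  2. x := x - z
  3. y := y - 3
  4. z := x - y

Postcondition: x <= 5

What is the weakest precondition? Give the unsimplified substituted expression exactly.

Answer: ( x - ( z * z ) ) <= 5

Derivation:
post: x <= 5
stmt 4: z := x - y  -- replace 0 occurrence(s) of z with (x - y)
  => x <= 5
stmt 3: y := y - 3  -- replace 0 occurrence(s) of y with (y - 3)
  => x <= 5
stmt 2: x := x - z  -- replace 1 occurrence(s) of x with (x - z)
  => ( x - z ) <= 5
stmt 1: z := z * z  -- replace 1 occurrence(s) of z with (z * z)
  => ( x - ( z * z ) ) <= 5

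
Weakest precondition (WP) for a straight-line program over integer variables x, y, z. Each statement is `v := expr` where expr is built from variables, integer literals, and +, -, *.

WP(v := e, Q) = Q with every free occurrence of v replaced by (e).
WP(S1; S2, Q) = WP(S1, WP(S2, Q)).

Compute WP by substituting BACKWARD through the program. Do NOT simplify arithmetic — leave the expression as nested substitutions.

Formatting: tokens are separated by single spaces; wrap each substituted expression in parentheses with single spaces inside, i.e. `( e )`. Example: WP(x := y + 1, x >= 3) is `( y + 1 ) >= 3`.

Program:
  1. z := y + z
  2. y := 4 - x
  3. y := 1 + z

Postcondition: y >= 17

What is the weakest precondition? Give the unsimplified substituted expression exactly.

Answer: ( 1 + ( y + z ) ) >= 17

Derivation:
post: y >= 17
stmt 3: y := 1 + z  -- replace 1 occurrence(s) of y with (1 + z)
  => ( 1 + z ) >= 17
stmt 2: y := 4 - x  -- replace 0 occurrence(s) of y with (4 - x)
  => ( 1 + z ) >= 17
stmt 1: z := y + z  -- replace 1 occurrence(s) of z with (y + z)
  => ( 1 + ( y + z ) ) >= 17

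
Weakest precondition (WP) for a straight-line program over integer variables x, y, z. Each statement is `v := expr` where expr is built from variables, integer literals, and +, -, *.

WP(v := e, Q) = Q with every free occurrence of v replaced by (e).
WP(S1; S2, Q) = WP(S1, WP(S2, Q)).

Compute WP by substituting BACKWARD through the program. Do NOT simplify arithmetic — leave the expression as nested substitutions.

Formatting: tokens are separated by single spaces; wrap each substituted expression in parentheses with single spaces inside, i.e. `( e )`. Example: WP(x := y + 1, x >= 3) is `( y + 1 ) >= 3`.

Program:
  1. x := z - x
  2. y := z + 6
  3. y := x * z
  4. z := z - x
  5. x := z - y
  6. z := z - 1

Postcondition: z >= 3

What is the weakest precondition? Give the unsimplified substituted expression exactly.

post: z >= 3
stmt 6: z := z - 1  -- replace 1 occurrence(s) of z with (z - 1)
  => ( z - 1 ) >= 3
stmt 5: x := z - y  -- replace 0 occurrence(s) of x with (z - y)
  => ( z - 1 ) >= 3
stmt 4: z := z - x  -- replace 1 occurrence(s) of z with (z - x)
  => ( ( z - x ) - 1 ) >= 3
stmt 3: y := x * z  -- replace 0 occurrence(s) of y with (x * z)
  => ( ( z - x ) - 1 ) >= 3
stmt 2: y := z + 6  -- replace 0 occurrence(s) of y with (z + 6)
  => ( ( z - x ) - 1 ) >= 3
stmt 1: x := z - x  -- replace 1 occurrence(s) of x with (z - x)
  => ( ( z - ( z - x ) ) - 1 ) >= 3

Answer: ( ( z - ( z - x ) ) - 1 ) >= 3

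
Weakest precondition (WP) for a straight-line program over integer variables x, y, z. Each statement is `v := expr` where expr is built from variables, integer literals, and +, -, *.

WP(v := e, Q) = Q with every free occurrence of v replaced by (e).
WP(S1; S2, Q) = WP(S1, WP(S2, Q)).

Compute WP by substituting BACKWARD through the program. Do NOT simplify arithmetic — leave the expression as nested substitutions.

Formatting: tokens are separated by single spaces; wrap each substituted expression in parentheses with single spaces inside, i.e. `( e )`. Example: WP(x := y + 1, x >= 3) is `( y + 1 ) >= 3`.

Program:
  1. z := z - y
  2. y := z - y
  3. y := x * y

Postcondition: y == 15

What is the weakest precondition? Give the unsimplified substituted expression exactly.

post: y == 15
stmt 3: y := x * y  -- replace 1 occurrence(s) of y with (x * y)
  => ( x * y ) == 15
stmt 2: y := z - y  -- replace 1 occurrence(s) of y with (z - y)
  => ( x * ( z - y ) ) == 15
stmt 1: z := z - y  -- replace 1 occurrence(s) of z with (z - y)
  => ( x * ( ( z - y ) - y ) ) == 15

Answer: ( x * ( ( z - y ) - y ) ) == 15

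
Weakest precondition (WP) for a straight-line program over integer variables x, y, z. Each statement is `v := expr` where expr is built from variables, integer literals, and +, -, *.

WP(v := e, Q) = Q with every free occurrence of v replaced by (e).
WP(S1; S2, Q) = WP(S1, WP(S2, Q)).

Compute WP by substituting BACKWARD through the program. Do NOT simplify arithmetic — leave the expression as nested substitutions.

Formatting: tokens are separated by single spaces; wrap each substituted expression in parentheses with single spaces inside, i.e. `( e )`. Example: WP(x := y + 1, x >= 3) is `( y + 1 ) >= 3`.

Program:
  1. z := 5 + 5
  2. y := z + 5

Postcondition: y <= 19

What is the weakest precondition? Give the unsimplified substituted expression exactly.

post: y <= 19
stmt 2: y := z + 5  -- replace 1 occurrence(s) of y with (z + 5)
  => ( z + 5 ) <= 19
stmt 1: z := 5 + 5  -- replace 1 occurrence(s) of z with (5 + 5)
  => ( ( 5 + 5 ) + 5 ) <= 19

Answer: ( ( 5 + 5 ) + 5 ) <= 19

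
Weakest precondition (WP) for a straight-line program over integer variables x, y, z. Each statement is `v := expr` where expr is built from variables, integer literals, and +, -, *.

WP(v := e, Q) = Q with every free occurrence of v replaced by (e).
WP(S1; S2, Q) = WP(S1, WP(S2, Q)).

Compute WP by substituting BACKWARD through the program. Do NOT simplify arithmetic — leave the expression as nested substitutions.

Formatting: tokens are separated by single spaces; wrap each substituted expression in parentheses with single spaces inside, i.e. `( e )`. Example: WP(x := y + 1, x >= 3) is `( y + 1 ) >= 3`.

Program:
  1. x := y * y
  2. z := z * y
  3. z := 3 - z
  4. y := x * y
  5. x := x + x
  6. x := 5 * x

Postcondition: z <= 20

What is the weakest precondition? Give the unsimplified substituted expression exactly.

Answer: ( 3 - ( z * y ) ) <= 20

Derivation:
post: z <= 20
stmt 6: x := 5 * x  -- replace 0 occurrence(s) of x with (5 * x)
  => z <= 20
stmt 5: x := x + x  -- replace 0 occurrence(s) of x with (x + x)
  => z <= 20
stmt 4: y := x * y  -- replace 0 occurrence(s) of y with (x * y)
  => z <= 20
stmt 3: z := 3 - z  -- replace 1 occurrence(s) of z with (3 - z)
  => ( 3 - z ) <= 20
stmt 2: z := z * y  -- replace 1 occurrence(s) of z with (z * y)
  => ( 3 - ( z * y ) ) <= 20
stmt 1: x := y * y  -- replace 0 occurrence(s) of x with (y * y)
  => ( 3 - ( z * y ) ) <= 20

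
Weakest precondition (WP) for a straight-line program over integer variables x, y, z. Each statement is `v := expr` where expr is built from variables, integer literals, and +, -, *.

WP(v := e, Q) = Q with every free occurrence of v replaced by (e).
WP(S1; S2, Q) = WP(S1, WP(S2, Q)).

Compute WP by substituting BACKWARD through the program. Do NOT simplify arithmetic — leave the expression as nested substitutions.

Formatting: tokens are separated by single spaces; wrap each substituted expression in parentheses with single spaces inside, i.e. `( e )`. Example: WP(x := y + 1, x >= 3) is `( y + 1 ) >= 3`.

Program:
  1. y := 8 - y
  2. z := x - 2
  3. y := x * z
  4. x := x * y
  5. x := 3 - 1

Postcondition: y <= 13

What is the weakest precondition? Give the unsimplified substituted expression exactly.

Answer: ( x * ( x - 2 ) ) <= 13

Derivation:
post: y <= 13
stmt 5: x := 3 - 1  -- replace 0 occurrence(s) of x with (3 - 1)
  => y <= 13
stmt 4: x := x * y  -- replace 0 occurrence(s) of x with (x * y)
  => y <= 13
stmt 3: y := x * z  -- replace 1 occurrence(s) of y with (x * z)
  => ( x * z ) <= 13
stmt 2: z := x - 2  -- replace 1 occurrence(s) of z with (x - 2)
  => ( x * ( x - 2 ) ) <= 13
stmt 1: y := 8 - y  -- replace 0 occurrence(s) of y with (8 - y)
  => ( x * ( x - 2 ) ) <= 13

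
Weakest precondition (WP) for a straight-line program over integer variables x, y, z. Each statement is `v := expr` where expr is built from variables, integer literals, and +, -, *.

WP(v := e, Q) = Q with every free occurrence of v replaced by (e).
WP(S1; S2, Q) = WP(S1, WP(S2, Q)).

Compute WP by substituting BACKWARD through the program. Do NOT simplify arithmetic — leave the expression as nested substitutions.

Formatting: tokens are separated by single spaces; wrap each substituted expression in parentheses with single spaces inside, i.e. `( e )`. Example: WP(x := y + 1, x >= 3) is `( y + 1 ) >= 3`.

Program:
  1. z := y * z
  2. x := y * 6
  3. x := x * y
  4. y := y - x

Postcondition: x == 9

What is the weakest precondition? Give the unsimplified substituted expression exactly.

Answer: ( ( y * 6 ) * y ) == 9

Derivation:
post: x == 9
stmt 4: y := y - x  -- replace 0 occurrence(s) of y with (y - x)
  => x == 9
stmt 3: x := x * y  -- replace 1 occurrence(s) of x with (x * y)
  => ( x * y ) == 9
stmt 2: x := y * 6  -- replace 1 occurrence(s) of x with (y * 6)
  => ( ( y * 6 ) * y ) == 9
stmt 1: z := y * z  -- replace 0 occurrence(s) of z with (y * z)
  => ( ( y * 6 ) * y ) == 9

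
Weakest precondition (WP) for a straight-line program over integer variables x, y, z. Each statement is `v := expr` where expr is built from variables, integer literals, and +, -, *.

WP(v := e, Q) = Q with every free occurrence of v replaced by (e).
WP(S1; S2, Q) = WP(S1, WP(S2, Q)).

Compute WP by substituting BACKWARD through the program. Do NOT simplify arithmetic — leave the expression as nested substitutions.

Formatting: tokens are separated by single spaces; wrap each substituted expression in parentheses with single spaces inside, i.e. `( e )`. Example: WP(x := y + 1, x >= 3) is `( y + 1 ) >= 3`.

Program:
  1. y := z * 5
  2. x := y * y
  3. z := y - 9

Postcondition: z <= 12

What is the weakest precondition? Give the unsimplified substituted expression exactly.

Answer: ( ( z * 5 ) - 9 ) <= 12

Derivation:
post: z <= 12
stmt 3: z := y - 9  -- replace 1 occurrence(s) of z with (y - 9)
  => ( y - 9 ) <= 12
stmt 2: x := y * y  -- replace 0 occurrence(s) of x with (y * y)
  => ( y - 9 ) <= 12
stmt 1: y := z * 5  -- replace 1 occurrence(s) of y with (z * 5)
  => ( ( z * 5 ) - 9 ) <= 12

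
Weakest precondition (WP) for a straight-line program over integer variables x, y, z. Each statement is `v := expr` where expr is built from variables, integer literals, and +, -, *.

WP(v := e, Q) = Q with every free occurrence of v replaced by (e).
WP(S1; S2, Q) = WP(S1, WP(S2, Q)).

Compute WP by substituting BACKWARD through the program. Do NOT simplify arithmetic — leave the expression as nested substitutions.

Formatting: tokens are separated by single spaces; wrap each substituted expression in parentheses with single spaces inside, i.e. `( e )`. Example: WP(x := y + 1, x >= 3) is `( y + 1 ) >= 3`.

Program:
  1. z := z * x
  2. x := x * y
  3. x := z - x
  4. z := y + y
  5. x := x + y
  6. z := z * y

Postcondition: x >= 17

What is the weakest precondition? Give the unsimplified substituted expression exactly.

Answer: ( ( ( z * x ) - ( x * y ) ) + y ) >= 17

Derivation:
post: x >= 17
stmt 6: z := z * y  -- replace 0 occurrence(s) of z with (z * y)
  => x >= 17
stmt 5: x := x + y  -- replace 1 occurrence(s) of x with (x + y)
  => ( x + y ) >= 17
stmt 4: z := y + y  -- replace 0 occurrence(s) of z with (y + y)
  => ( x + y ) >= 17
stmt 3: x := z - x  -- replace 1 occurrence(s) of x with (z - x)
  => ( ( z - x ) + y ) >= 17
stmt 2: x := x * y  -- replace 1 occurrence(s) of x with (x * y)
  => ( ( z - ( x * y ) ) + y ) >= 17
stmt 1: z := z * x  -- replace 1 occurrence(s) of z with (z * x)
  => ( ( ( z * x ) - ( x * y ) ) + y ) >= 17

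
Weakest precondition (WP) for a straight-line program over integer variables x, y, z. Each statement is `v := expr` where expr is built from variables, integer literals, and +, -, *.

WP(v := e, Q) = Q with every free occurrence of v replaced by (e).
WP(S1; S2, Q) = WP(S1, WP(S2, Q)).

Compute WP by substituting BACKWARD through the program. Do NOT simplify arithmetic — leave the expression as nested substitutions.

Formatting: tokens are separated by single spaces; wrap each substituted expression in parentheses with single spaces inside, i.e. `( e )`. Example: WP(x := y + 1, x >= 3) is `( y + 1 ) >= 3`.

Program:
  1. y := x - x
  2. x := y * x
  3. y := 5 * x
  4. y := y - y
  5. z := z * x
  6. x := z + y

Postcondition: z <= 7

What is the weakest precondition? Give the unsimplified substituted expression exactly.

Answer: ( z * ( ( x - x ) * x ) ) <= 7

Derivation:
post: z <= 7
stmt 6: x := z + y  -- replace 0 occurrence(s) of x with (z + y)
  => z <= 7
stmt 5: z := z * x  -- replace 1 occurrence(s) of z with (z * x)
  => ( z * x ) <= 7
stmt 4: y := y - y  -- replace 0 occurrence(s) of y with (y - y)
  => ( z * x ) <= 7
stmt 3: y := 5 * x  -- replace 0 occurrence(s) of y with (5 * x)
  => ( z * x ) <= 7
stmt 2: x := y * x  -- replace 1 occurrence(s) of x with (y * x)
  => ( z * ( y * x ) ) <= 7
stmt 1: y := x - x  -- replace 1 occurrence(s) of y with (x - x)
  => ( z * ( ( x - x ) * x ) ) <= 7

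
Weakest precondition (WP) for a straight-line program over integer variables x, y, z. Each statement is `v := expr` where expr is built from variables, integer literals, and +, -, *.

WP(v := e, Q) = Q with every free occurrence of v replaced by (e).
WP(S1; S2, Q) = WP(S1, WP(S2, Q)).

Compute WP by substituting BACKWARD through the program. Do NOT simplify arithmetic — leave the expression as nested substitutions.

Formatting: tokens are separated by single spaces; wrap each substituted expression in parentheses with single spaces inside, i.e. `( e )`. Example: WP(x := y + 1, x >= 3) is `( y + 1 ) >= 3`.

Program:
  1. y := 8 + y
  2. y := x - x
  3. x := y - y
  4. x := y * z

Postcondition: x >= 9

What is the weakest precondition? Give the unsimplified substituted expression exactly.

Answer: ( ( x - x ) * z ) >= 9

Derivation:
post: x >= 9
stmt 4: x := y * z  -- replace 1 occurrence(s) of x with (y * z)
  => ( y * z ) >= 9
stmt 3: x := y - y  -- replace 0 occurrence(s) of x with (y - y)
  => ( y * z ) >= 9
stmt 2: y := x - x  -- replace 1 occurrence(s) of y with (x - x)
  => ( ( x - x ) * z ) >= 9
stmt 1: y := 8 + y  -- replace 0 occurrence(s) of y with (8 + y)
  => ( ( x - x ) * z ) >= 9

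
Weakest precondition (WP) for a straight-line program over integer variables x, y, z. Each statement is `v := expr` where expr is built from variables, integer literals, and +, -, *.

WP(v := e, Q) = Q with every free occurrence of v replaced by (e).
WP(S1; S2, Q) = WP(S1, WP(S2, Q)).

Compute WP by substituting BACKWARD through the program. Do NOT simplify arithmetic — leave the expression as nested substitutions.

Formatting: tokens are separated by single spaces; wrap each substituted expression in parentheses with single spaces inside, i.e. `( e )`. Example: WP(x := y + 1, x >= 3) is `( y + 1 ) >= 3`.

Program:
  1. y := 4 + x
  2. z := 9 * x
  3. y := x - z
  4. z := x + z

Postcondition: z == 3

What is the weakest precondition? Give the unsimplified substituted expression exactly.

Answer: ( x + ( 9 * x ) ) == 3

Derivation:
post: z == 3
stmt 4: z := x + z  -- replace 1 occurrence(s) of z with (x + z)
  => ( x + z ) == 3
stmt 3: y := x - z  -- replace 0 occurrence(s) of y with (x - z)
  => ( x + z ) == 3
stmt 2: z := 9 * x  -- replace 1 occurrence(s) of z with (9 * x)
  => ( x + ( 9 * x ) ) == 3
stmt 1: y := 4 + x  -- replace 0 occurrence(s) of y with (4 + x)
  => ( x + ( 9 * x ) ) == 3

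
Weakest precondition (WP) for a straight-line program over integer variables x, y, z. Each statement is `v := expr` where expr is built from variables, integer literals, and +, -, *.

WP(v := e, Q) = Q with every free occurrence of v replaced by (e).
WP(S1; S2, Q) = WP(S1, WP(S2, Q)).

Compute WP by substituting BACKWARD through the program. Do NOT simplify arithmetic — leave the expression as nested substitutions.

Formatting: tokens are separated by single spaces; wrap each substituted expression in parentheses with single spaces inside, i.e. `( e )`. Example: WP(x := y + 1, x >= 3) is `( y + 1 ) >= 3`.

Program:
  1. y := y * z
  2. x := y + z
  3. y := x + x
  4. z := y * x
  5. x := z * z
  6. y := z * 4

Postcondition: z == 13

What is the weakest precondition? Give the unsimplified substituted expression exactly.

Answer: ( ( ( ( y * z ) + z ) + ( ( y * z ) + z ) ) * ( ( y * z ) + z ) ) == 13

Derivation:
post: z == 13
stmt 6: y := z * 4  -- replace 0 occurrence(s) of y with (z * 4)
  => z == 13
stmt 5: x := z * z  -- replace 0 occurrence(s) of x with (z * z)
  => z == 13
stmt 4: z := y * x  -- replace 1 occurrence(s) of z with (y * x)
  => ( y * x ) == 13
stmt 3: y := x + x  -- replace 1 occurrence(s) of y with (x + x)
  => ( ( x + x ) * x ) == 13
stmt 2: x := y + z  -- replace 3 occurrence(s) of x with (y + z)
  => ( ( ( y + z ) + ( y + z ) ) * ( y + z ) ) == 13
stmt 1: y := y * z  -- replace 3 occurrence(s) of y with (y * z)
  => ( ( ( ( y * z ) + z ) + ( ( y * z ) + z ) ) * ( ( y * z ) + z ) ) == 13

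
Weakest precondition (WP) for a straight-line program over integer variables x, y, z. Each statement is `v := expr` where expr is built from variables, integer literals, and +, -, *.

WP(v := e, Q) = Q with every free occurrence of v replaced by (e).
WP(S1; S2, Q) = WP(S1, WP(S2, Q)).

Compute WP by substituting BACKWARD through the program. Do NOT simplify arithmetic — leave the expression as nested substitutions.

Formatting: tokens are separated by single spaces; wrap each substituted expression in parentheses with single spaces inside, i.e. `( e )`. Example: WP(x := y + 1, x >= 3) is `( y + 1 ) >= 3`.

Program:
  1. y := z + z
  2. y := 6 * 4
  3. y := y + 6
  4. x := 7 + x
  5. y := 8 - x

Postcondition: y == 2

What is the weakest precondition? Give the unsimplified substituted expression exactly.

Answer: ( 8 - ( 7 + x ) ) == 2

Derivation:
post: y == 2
stmt 5: y := 8 - x  -- replace 1 occurrence(s) of y with (8 - x)
  => ( 8 - x ) == 2
stmt 4: x := 7 + x  -- replace 1 occurrence(s) of x with (7 + x)
  => ( 8 - ( 7 + x ) ) == 2
stmt 3: y := y + 6  -- replace 0 occurrence(s) of y with (y + 6)
  => ( 8 - ( 7 + x ) ) == 2
stmt 2: y := 6 * 4  -- replace 0 occurrence(s) of y with (6 * 4)
  => ( 8 - ( 7 + x ) ) == 2
stmt 1: y := z + z  -- replace 0 occurrence(s) of y with (z + z)
  => ( 8 - ( 7 + x ) ) == 2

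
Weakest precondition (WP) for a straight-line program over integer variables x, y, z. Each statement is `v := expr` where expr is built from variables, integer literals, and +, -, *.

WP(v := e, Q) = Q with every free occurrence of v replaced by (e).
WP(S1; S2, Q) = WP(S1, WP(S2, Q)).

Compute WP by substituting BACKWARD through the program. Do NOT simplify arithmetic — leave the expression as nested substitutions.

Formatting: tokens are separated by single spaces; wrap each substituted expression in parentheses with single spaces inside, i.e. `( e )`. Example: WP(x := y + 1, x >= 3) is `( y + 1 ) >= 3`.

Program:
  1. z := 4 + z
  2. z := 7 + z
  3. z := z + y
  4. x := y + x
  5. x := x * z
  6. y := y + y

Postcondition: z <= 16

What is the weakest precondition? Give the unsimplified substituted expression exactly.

Answer: ( ( 7 + ( 4 + z ) ) + y ) <= 16

Derivation:
post: z <= 16
stmt 6: y := y + y  -- replace 0 occurrence(s) of y with (y + y)
  => z <= 16
stmt 5: x := x * z  -- replace 0 occurrence(s) of x with (x * z)
  => z <= 16
stmt 4: x := y + x  -- replace 0 occurrence(s) of x with (y + x)
  => z <= 16
stmt 3: z := z + y  -- replace 1 occurrence(s) of z with (z + y)
  => ( z + y ) <= 16
stmt 2: z := 7 + z  -- replace 1 occurrence(s) of z with (7 + z)
  => ( ( 7 + z ) + y ) <= 16
stmt 1: z := 4 + z  -- replace 1 occurrence(s) of z with (4 + z)
  => ( ( 7 + ( 4 + z ) ) + y ) <= 16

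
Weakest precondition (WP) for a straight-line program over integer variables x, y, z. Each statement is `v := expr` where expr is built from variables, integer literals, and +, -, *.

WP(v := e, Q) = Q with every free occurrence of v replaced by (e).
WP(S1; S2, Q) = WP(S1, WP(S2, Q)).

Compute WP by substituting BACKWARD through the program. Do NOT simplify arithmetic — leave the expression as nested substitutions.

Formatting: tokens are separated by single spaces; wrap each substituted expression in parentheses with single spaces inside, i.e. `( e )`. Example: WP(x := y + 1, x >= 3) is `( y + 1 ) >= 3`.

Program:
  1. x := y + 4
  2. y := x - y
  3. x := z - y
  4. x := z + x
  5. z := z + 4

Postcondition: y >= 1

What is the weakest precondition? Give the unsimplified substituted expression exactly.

Answer: ( ( y + 4 ) - y ) >= 1

Derivation:
post: y >= 1
stmt 5: z := z + 4  -- replace 0 occurrence(s) of z with (z + 4)
  => y >= 1
stmt 4: x := z + x  -- replace 0 occurrence(s) of x with (z + x)
  => y >= 1
stmt 3: x := z - y  -- replace 0 occurrence(s) of x with (z - y)
  => y >= 1
stmt 2: y := x - y  -- replace 1 occurrence(s) of y with (x - y)
  => ( x - y ) >= 1
stmt 1: x := y + 4  -- replace 1 occurrence(s) of x with (y + 4)
  => ( ( y + 4 ) - y ) >= 1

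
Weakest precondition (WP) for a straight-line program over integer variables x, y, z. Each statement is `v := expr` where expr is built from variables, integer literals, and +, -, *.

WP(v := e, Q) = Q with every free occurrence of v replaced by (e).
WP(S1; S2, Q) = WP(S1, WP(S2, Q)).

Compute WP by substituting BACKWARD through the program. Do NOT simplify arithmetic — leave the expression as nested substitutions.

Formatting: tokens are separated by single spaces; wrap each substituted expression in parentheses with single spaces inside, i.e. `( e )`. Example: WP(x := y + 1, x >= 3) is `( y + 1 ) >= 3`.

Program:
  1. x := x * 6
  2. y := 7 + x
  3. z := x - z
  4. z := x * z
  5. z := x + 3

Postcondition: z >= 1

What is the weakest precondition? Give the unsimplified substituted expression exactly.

post: z >= 1
stmt 5: z := x + 3  -- replace 1 occurrence(s) of z with (x + 3)
  => ( x + 3 ) >= 1
stmt 4: z := x * z  -- replace 0 occurrence(s) of z with (x * z)
  => ( x + 3 ) >= 1
stmt 3: z := x - z  -- replace 0 occurrence(s) of z with (x - z)
  => ( x + 3 ) >= 1
stmt 2: y := 7 + x  -- replace 0 occurrence(s) of y with (7 + x)
  => ( x + 3 ) >= 1
stmt 1: x := x * 6  -- replace 1 occurrence(s) of x with (x * 6)
  => ( ( x * 6 ) + 3 ) >= 1

Answer: ( ( x * 6 ) + 3 ) >= 1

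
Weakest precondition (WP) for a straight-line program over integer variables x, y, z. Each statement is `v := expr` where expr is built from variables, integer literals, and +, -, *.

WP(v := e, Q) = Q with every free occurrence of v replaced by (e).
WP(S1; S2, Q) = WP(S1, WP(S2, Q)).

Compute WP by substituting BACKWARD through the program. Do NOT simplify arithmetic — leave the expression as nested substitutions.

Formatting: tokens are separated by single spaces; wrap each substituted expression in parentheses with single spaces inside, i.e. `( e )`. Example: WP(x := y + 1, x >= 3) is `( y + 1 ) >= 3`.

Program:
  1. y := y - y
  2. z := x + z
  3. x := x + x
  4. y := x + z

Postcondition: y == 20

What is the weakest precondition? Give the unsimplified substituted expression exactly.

Answer: ( ( x + x ) + ( x + z ) ) == 20

Derivation:
post: y == 20
stmt 4: y := x + z  -- replace 1 occurrence(s) of y with (x + z)
  => ( x + z ) == 20
stmt 3: x := x + x  -- replace 1 occurrence(s) of x with (x + x)
  => ( ( x + x ) + z ) == 20
stmt 2: z := x + z  -- replace 1 occurrence(s) of z with (x + z)
  => ( ( x + x ) + ( x + z ) ) == 20
stmt 1: y := y - y  -- replace 0 occurrence(s) of y with (y - y)
  => ( ( x + x ) + ( x + z ) ) == 20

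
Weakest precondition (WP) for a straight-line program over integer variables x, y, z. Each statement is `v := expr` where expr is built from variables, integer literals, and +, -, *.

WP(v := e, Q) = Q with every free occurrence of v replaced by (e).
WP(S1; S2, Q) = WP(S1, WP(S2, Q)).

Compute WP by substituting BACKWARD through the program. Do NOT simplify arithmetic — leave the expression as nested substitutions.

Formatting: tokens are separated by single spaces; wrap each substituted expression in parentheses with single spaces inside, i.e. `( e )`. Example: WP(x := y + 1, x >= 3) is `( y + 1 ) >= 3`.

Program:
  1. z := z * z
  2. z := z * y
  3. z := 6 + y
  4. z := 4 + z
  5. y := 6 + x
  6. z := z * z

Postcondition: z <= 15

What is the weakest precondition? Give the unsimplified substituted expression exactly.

Answer: ( ( 4 + ( 6 + y ) ) * ( 4 + ( 6 + y ) ) ) <= 15

Derivation:
post: z <= 15
stmt 6: z := z * z  -- replace 1 occurrence(s) of z with (z * z)
  => ( z * z ) <= 15
stmt 5: y := 6 + x  -- replace 0 occurrence(s) of y with (6 + x)
  => ( z * z ) <= 15
stmt 4: z := 4 + z  -- replace 2 occurrence(s) of z with (4 + z)
  => ( ( 4 + z ) * ( 4 + z ) ) <= 15
stmt 3: z := 6 + y  -- replace 2 occurrence(s) of z with (6 + y)
  => ( ( 4 + ( 6 + y ) ) * ( 4 + ( 6 + y ) ) ) <= 15
stmt 2: z := z * y  -- replace 0 occurrence(s) of z with (z * y)
  => ( ( 4 + ( 6 + y ) ) * ( 4 + ( 6 + y ) ) ) <= 15
stmt 1: z := z * z  -- replace 0 occurrence(s) of z with (z * z)
  => ( ( 4 + ( 6 + y ) ) * ( 4 + ( 6 + y ) ) ) <= 15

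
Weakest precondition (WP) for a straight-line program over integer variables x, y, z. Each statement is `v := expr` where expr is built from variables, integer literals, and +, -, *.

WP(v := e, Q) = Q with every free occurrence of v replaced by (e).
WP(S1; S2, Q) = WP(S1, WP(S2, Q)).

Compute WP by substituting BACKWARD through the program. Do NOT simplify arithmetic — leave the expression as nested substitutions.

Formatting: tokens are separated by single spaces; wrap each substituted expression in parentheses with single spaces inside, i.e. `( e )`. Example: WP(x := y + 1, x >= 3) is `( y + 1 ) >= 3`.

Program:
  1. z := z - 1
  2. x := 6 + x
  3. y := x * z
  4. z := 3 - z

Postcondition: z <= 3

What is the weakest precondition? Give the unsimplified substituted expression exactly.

post: z <= 3
stmt 4: z := 3 - z  -- replace 1 occurrence(s) of z with (3 - z)
  => ( 3 - z ) <= 3
stmt 3: y := x * z  -- replace 0 occurrence(s) of y with (x * z)
  => ( 3 - z ) <= 3
stmt 2: x := 6 + x  -- replace 0 occurrence(s) of x with (6 + x)
  => ( 3 - z ) <= 3
stmt 1: z := z - 1  -- replace 1 occurrence(s) of z with (z - 1)
  => ( 3 - ( z - 1 ) ) <= 3

Answer: ( 3 - ( z - 1 ) ) <= 3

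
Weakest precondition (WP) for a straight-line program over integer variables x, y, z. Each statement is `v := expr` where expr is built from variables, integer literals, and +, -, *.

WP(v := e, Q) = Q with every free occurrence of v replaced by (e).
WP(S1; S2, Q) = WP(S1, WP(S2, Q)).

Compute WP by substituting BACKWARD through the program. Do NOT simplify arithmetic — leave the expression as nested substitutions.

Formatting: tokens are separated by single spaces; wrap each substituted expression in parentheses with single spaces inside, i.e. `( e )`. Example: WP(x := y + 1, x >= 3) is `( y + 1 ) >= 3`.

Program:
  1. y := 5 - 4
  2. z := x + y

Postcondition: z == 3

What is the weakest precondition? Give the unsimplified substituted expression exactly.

post: z == 3
stmt 2: z := x + y  -- replace 1 occurrence(s) of z with (x + y)
  => ( x + y ) == 3
stmt 1: y := 5 - 4  -- replace 1 occurrence(s) of y with (5 - 4)
  => ( x + ( 5 - 4 ) ) == 3

Answer: ( x + ( 5 - 4 ) ) == 3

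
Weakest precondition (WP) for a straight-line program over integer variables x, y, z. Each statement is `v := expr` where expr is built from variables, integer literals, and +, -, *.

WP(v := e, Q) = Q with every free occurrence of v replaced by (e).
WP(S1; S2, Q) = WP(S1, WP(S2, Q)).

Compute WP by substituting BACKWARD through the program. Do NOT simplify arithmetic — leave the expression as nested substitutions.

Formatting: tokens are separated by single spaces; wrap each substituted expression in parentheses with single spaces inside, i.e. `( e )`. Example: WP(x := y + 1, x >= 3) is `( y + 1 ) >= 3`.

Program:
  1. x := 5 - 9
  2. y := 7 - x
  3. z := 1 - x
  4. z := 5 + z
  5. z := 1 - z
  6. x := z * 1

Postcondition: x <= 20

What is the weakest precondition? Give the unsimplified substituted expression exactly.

Answer: ( ( 1 - ( 5 + ( 1 - ( 5 - 9 ) ) ) ) * 1 ) <= 20

Derivation:
post: x <= 20
stmt 6: x := z * 1  -- replace 1 occurrence(s) of x with (z * 1)
  => ( z * 1 ) <= 20
stmt 5: z := 1 - z  -- replace 1 occurrence(s) of z with (1 - z)
  => ( ( 1 - z ) * 1 ) <= 20
stmt 4: z := 5 + z  -- replace 1 occurrence(s) of z with (5 + z)
  => ( ( 1 - ( 5 + z ) ) * 1 ) <= 20
stmt 3: z := 1 - x  -- replace 1 occurrence(s) of z with (1 - x)
  => ( ( 1 - ( 5 + ( 1 - x ) ) ) * 1 ) <= 20
stmt 2: y := 7 - x  -- replace 0 occurrence(s) of y with (7 - x)
  => ( ( 1 - ( 5 + ( 1 - x ) ) ) * 1 ) <= 20
stmt 1: x := 5 - 9  -- replace 1 occurrence(s) of x with (5 - 9)
  => ( ( 1 - ( 5 + ( 1 - ( 5 - 9 ) ) ) ) * 1 ) <= 20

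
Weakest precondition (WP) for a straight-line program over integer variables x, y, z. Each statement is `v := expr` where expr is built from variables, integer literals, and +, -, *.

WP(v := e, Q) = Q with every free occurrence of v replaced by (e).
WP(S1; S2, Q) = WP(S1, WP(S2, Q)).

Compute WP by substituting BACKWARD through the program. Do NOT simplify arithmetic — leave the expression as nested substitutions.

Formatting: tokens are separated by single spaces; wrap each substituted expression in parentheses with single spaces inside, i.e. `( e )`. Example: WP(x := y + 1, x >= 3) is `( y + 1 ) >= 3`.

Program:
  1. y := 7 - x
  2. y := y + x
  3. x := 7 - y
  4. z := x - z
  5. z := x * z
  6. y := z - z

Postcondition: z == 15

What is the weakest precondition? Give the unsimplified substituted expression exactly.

Answer: ( ( 7 - ( ( 7 - x ) + x ) ) * ( ( 7 - ( ( 7 - x ) + x ) ) - z ) ) == 15

Derivation:
post: z == 15
stmt 6: y := z - z  -- replace 0 occurrence(s) of y with (z - z)
  => z == 15
stmt 5: z := x * z  -- replace 1 occurrence(s) of z with (x * z)
  => ( x * z ) == 15
stmt 4: z := x - z  -- replace 1 occurrence(s) of z with (x - z)
  => ( x * ( x - z ) ) == 15
stmt 3: x := 7 - y  -- replace 2 occurrence(s) of x with (7 - y)
  => ( ( 7 - y ) * ( ( 7 - y ) - z ) ) == 15
stmt 2: y := y + x  -- replace 2 occurrence(s) of y with (y + x)
  => ( ( 7 - ( y + x ) ) * ( ( 7 - ( y + x ) ) - z ) ) == 15
stmt 1: y := 7 - x  -- replace 2 occurrence(s) of y with (7 - x)
  => ( ( 7 - ( ( 7 - x ) + x ) ) * ( ( 7 - ( ( 7 - x ) + x ) ) - z ) ) == 15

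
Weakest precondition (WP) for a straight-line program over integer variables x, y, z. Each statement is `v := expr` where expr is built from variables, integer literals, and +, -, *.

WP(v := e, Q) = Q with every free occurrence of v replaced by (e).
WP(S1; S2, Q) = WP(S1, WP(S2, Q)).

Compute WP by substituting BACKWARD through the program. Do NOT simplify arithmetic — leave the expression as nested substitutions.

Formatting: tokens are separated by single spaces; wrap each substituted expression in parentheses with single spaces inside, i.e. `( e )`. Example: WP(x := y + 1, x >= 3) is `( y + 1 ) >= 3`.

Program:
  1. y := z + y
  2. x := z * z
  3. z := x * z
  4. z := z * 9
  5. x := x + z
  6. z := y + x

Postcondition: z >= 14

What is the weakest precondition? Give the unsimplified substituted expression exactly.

Answer: ( ( z + y ) + ( ( z * z ) + ( ( ( z * z ) * z ) * 9 ) ) ) >= 14

Derivation:
post: z >= 14
stmt 6: z := y + x  -- replace 1 occurrence(s) of z with (y + x)
  => ( y + x ) >= 14
stmt 5: x := x + z  -- replace 1 occurrence(s) of x with (x + z)
  => ( y + ( x + z ) ) >= 14
stmt 4: z := z * 9  -- replace 1 occurrence(s) of z with (z * 9)
  => ( y + ( x + ( z * 9 ) ) ) >= 14
stmt 3: z := x * z  -- replace 1 occurrence(s) of z with (x * z)
  => ( y + ( x + ( ( x * z ) * 9 ) ) ) >= 14
stmt 2: x := z * z  -- replace 2 occurrence(s) of x with (z * z)
  => ( y + ( ( z * z ) + ( ( ( z * z ) * z ) * 9 ) ) ) >= 14
stmt 1: y := z + y  -- replace 1 occurrence(s) of y with (z + y)
  => ( ( z + y ) + ( ( z * z ) + ( ( ( z * z ) * z ) * 9 ) ) ) >= 14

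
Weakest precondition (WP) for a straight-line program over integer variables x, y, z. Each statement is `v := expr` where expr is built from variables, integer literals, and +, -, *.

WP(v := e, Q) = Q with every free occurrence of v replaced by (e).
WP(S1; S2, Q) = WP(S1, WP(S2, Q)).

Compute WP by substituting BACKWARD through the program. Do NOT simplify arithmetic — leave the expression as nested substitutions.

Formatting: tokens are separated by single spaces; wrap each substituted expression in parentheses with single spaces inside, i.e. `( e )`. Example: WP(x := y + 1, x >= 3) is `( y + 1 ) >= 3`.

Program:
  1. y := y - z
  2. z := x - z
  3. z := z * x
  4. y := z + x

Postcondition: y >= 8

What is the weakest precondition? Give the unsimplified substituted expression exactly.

post: y >= 8
stmt 4: y := z + x  -- replace 1 occurrence(s) of y with (z + x)
  => ( z + x ) >= 8
stmt 3: z := z * x  -- replace 1 occurrence(s) of z with (z * x)
  => ( ( z * x ) + x ) >= 8
stmt 2: z := x - z  -- replace 1 occurrence(s) of z with (x - z)
  => ( ( ( x - z ) * x ) + x ) >= 8
stmt 1: y := y - z  -- replace 0 occurrence(s) of y with (y - z)
  => ( ( ( x - z ) * x ) + x ) >= 8

Answer: ( ( ( x - z ) * x ) + x ) >= 8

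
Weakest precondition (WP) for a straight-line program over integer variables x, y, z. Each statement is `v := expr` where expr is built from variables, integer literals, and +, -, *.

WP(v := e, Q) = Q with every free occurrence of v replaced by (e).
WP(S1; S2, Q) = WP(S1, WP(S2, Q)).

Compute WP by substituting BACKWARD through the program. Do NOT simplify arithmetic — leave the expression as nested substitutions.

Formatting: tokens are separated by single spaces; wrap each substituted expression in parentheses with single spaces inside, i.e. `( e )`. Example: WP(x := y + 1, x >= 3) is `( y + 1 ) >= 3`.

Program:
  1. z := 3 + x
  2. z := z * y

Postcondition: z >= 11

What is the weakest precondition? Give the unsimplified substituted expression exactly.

Answer: ( ( 3 + x ) * y ) >= 11

Derivation:
post: z >= 11
stmt 2: z := z * y  -- replace 1 occurrence(s) of z with (z * y)
  => ( z * y ) >= 11
stmt 1: z := 3 + x  -- replace 1 occurrence(s) of z with (3 + x)
  => ( ( 3 + x ) * y ) >= 11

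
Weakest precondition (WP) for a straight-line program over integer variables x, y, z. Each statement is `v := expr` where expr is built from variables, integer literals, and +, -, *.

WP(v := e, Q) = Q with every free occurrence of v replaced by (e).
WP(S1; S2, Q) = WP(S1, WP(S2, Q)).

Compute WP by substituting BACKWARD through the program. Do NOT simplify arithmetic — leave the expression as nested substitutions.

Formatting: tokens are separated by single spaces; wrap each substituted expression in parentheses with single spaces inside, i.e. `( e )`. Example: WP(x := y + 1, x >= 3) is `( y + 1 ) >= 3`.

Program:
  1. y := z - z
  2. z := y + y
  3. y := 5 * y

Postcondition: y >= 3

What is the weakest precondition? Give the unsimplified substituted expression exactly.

post: y >= 3
stmt 3: y := 5 * y  -- replace 1 occurrence(s) of y with (5 * y)
  => ( 5 * y ) >= 3
stmt 2: z := y + y  -- replace 0 occurrence(s) of z with (y + y)
  => ( 5 * y ) >= 3
stmt 1: y := z - z  -- replace 1 occurrence(s) of y with (z - z)
  => ( 5 * ( z - z ) ) >= 3

Answer: ( 5 * ( z - z ) ) >= 3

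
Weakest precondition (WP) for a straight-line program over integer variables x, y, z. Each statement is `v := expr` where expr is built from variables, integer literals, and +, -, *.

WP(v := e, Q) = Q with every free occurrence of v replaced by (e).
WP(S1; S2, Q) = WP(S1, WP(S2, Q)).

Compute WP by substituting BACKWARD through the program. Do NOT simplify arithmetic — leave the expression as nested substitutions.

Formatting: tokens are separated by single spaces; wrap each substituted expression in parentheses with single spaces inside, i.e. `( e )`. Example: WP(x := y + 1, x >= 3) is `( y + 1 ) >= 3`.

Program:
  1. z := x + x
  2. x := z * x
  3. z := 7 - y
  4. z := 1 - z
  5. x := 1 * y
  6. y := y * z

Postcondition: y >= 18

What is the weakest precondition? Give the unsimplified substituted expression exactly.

Answer: ( y * ( 1 - ( 7 - y ) ) ) >= 18

Derivation:
post: y >= 18
stmt 6: y := y * z  -- replace 1 occurrence(s) of y with (y * z)
  => ( y * z ) >= 18
stmt 5: x := 1 * y  -- replace 0 occurrence(s) of x with (1 * y)
  => ( y * z ) >= 18
stmt 4: z := 1 - z  -- replace 1 occurrence(s) of z with (1 - z)
  => ( y * ( 1 - z ) ) >= 18
stmt 3: z := 7 - y  -- replace 1 occurrence(s) of z with (7 - y)
  => ( y * ( 1 - ( 7 - y ) ) ) >= 18
stmt 2: x := z * x  -- replace 0 occurrence(s) of x with (z * x)
  => ( y * ( 1 - ( 7 - y ) ) ) >= 18
stmt 1: z := x + x  -- replace 0 occurrence(s) of z with (x + x)
  => ( y * ( 1 - ( 7 - y ) ) ) >= 18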